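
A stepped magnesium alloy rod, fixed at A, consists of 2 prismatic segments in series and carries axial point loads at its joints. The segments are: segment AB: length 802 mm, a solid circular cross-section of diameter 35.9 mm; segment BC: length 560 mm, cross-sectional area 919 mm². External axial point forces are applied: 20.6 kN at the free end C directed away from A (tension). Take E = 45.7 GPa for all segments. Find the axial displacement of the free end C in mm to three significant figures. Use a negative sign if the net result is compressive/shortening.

0.632 mm

Internal axial forces (sectioning from the free end, tension +): N_BC = 20.6 kN, N_AB = 20.6 kN.
A_AB = 1012 mm².
δ_AB = 20600·802/(1012·45700) = 0.3571 mm
δ_BC = 20600·560/(919·45700) = 0.2747 mm
δ = Σδ_i = 0.6318 mm.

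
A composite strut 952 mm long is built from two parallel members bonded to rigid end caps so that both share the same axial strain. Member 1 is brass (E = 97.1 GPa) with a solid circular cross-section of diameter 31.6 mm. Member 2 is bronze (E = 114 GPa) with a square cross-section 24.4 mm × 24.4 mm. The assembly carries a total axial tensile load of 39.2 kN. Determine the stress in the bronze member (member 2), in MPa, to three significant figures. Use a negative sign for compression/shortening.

31.0 MPa

A_1 = 784.3 mm².
A_2 = 595.4 mm².
Equal strain + equilibrium ⇒ each member carries load in proportion to AE: A₁E₁ = 76150000 N, A₂E₂ = 67870000 N, ΣAE = 144000000 N.
σ₂ = P·E₂/ΣAE = 39200·114000/144000000 = 31.03 MPa.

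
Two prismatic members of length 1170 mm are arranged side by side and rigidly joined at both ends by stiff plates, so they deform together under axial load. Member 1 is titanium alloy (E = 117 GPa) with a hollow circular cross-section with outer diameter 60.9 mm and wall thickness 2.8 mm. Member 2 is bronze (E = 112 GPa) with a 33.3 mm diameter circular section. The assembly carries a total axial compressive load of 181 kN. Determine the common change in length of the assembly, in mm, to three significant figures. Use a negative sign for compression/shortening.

-1.35 mm

A_1 = 511.1 mm².
A_2 = 870.9 mm².
Equal strain + equilibrium ⇒ each member carries load in proportion to AE: A₁E₁ = 59800000 N, A₂E₂ = 97540000 N, ΣAE = 157300000 N.
δ = PL/ΣAE = -181000·1170/157300000 = -1.346 mm.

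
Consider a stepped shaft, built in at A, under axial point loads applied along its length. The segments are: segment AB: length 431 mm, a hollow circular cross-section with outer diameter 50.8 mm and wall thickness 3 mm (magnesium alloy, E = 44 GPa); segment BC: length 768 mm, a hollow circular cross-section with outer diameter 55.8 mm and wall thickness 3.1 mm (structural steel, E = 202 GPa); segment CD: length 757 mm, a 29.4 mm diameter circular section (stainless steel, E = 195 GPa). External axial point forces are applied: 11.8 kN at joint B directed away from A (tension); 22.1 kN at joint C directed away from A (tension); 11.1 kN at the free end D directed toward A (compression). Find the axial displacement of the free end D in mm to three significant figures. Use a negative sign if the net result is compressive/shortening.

0.514 mm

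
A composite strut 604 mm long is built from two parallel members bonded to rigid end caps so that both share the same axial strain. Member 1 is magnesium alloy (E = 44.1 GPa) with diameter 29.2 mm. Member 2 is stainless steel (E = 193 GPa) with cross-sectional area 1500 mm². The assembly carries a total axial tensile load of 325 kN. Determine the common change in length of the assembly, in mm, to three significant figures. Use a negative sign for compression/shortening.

0.615 mm

A_1 = 669.7 mm².
Equal strain + equilibrium ⇒ each member carries load in proportion to AE: A₁E₁ = 29530000 N, A₂E₂ = 289500000 N, ΣAE = 319000000 N.
δ = PL/ΣAE = 325000·604/319000000 = 0.6153 mm.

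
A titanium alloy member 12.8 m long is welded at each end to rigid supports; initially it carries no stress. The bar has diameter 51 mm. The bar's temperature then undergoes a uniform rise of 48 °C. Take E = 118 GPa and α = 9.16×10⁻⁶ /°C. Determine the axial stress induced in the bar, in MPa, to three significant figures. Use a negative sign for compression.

-51.9 MPa

Free thermal expansion αLΔT = 9.16e-6 · 12800 · 48 = 5.628 mm.
The walls impose strain ε = −(5.628)/12800 = -4.3968e-04; σ = Eε = 118000 · -4.3968e-04 = -51.88 MPa.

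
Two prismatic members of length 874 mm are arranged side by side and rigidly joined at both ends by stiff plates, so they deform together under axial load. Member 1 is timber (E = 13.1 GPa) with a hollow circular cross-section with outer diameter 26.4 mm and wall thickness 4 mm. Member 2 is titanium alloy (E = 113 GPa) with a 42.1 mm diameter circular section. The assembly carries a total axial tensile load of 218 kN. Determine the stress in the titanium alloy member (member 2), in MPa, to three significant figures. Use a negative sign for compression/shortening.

153 MPa

A_1 = 281.5 mm².
A_2 = 1392 mm².
Equal strain + equilibrium ⇒ each member carries load in proportion to AE: A₁E₁ = 3687000 N, A₂E₂ = 157300000 N, ΣAE = 161000000 N.
σ₂ = P·E₂/ΣAE = 218000·113000/161000000 = 153 MPa.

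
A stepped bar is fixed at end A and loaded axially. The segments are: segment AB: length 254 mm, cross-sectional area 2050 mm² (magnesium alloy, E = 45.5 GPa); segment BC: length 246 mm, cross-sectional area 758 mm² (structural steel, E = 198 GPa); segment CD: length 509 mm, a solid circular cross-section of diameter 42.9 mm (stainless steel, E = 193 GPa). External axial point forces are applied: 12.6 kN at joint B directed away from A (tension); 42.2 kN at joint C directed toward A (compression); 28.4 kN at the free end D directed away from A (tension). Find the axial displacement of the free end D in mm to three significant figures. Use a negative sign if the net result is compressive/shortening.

Internal axial forces (sectioning from the free end, tension +): N_CD = 28.4 kN, N_BC = -13.8 kN, N_AB = -1.2 kN.
A_CD = 1445 mm².
δ_AB = -1200·254/(2050·45500) = -0.003268 mm
δ_BC = -13800·246/(758·198000) = -0.02262 mm
δ_CD = 28400·509/(1445·193000) = 0.05182 mm
δ = Σδ_i = 0.02593 mm.

0.0259 mm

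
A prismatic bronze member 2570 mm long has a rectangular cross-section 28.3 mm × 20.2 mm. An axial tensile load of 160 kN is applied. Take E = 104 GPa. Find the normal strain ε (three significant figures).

A = 571.7 mm².
σ = N/A = 279.9 MPa; ε = σ/E = 279.9/104000 = 2.691e-03.

0.00269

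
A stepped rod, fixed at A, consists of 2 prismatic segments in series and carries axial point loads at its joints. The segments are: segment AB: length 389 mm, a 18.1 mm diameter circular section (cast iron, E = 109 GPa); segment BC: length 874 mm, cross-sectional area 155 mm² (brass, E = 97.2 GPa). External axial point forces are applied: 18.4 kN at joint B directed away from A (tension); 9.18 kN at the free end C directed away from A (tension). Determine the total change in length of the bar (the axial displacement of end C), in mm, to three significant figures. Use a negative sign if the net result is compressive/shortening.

Internal axial forces (sectioning from the free end, tension +): N_BC = 9.18 kN, N_AB = 27.58 kN.
A_AB = 257.3 mm².
δ_AB = 27580·389/(257.3·109000) = 0.3825 mm
δ_BC = 9180·874/(155·97200) = 0.5325 mm
δ = Σδ_i = 0.9151 mm.

0.915 mm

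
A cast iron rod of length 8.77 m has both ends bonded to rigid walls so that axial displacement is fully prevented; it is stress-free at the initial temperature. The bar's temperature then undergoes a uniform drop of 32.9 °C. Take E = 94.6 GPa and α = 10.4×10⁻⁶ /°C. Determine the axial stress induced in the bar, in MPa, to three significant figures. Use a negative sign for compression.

32.4 MPa

Free thermal expansion αLΔT = 10.4e-6 · 8770 · -32.9 = -3.001 mm.
The walls impose strain ε = −(-3.001)/8770 = 3.4216e-04; σ = Eε = 94600 · 3.4216e-04 = 32.37 MPa.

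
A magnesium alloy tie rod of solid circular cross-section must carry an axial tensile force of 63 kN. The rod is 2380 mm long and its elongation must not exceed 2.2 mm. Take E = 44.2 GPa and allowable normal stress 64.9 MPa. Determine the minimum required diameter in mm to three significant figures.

44.3 mm

Required area A ≥ P/σ_allow = 63000/64.9 = 970.7 mm².
For a solid circular section, d ≥ √(4A/π) = 35.16 mm.
Elongation limit: A ≥ PL/(Eδ_allow) = 63000·2380/(44200·2.2) = 1542 mm² ⇒ d ≥ 44.31 mm.
The elongation limit governs.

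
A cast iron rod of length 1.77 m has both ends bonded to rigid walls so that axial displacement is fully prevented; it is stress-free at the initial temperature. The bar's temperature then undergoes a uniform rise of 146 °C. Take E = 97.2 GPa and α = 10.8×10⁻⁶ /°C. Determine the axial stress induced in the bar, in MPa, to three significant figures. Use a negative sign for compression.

-153 MPa

Free thermal expansion αLΔT = 10.8e-6 · 1770 · 146 = 2.791 mm.
The walls impose strain ε = −(2.791)/1770 = -1.5768e-03; σ = Eε = 97200 · -1.5768e-03 = -153.3 MPa.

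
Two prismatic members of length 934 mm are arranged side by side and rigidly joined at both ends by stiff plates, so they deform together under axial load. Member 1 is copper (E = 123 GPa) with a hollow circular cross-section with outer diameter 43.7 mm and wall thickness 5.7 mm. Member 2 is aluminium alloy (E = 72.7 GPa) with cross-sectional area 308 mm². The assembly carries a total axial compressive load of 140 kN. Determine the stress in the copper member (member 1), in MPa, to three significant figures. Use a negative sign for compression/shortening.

-162 MPa

A_1 = 680.5 mm².
Equal strain + equilibrium ⇒ each member carries load in proportion to AE: A₁E₁ = 83700000 N, A₂E₂ = 22390000 N, ΣAE = 106100000 N.
σ₁ = P·E₁/ΣAE = -140000·123000/106100000 = -162.3 MPa.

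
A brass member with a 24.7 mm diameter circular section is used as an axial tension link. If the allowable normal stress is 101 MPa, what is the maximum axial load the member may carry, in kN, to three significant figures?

48.4 kN

A = 479.2 mm².
P_max = σ_allow · A = 101 · 479.2 = 48400 N = 48.4 kN.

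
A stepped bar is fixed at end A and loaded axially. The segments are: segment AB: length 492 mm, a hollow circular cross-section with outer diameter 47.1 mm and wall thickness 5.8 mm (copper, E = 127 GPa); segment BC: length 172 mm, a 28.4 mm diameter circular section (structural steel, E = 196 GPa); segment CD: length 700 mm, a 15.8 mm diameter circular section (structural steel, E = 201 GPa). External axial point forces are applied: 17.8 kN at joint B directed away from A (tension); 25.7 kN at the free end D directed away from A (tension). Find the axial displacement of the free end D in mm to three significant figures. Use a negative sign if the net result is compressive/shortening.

Internal axial forces (sectioning from the free end, tension +): N_CD = 25.7 kN, N_BC = 25.7 kN, N_AB = 43.5 kN.
A_AB = 752.5 mm².
A_BC = 633.5 mm².
A_CD = 196.1 mm².
δ_AB = 43500·492/(752.5·127000) = 0.2239 mm
δ_BC = 25700·172/(633.5·196000) = 0.0356 mm
δ_CD = 25700·700/(196.1·201000) = 0.4565 mm
δ = Σδ_i = 0.716 mm.

0.716 mm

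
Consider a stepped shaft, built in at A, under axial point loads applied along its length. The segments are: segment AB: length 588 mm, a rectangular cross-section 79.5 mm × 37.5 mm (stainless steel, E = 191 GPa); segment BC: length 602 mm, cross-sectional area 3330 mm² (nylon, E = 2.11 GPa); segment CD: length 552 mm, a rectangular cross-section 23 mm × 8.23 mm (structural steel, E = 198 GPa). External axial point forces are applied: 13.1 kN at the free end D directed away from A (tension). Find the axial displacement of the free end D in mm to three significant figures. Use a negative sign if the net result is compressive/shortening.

Internal axial forces (sectioning from the free end, tension +): N_CD = 13.1 kN, N_BC = 13.1 kN, N_AB = 13.1 kN.
A_AB = 2981 mm².
A_CD = 189.3 mm².
δ_AB = 13100·588/(2981·191000) = 0.01353 mm
δ_BC = 13100·602/(3330·2110) = 1.122 mm
δ_CD = 13100·552/(189.3·198000) = 0.1929 mm
δ = Σδ_i = 1.329 mm.

1.33 mm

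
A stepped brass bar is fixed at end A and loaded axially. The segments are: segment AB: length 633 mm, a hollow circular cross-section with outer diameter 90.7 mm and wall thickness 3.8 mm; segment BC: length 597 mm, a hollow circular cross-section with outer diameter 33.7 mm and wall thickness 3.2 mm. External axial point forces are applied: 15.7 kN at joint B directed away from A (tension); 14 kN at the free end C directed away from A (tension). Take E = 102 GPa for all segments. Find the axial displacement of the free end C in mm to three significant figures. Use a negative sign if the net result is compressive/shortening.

0.445 mm

Internal axial forces (sectioning from the free end, tension +): N_BC = 14 kN, N_AB = 29.7 kN.
A_AB = 1037 mm².
A_BC = 306.6 mm².
δ_AB = 29700·633/(1037·102000) = 0.1777 mm
δ_BC = 14000·597/(306.6·102000) = 0.2672 mm
δ = Σδ_i = 0.4449 mm.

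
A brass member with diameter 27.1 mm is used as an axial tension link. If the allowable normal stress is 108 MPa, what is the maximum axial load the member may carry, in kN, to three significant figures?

A = 576.8 mm².
P_max = σ_allow · A = 108 · 576.8 = 62290 N = 62.29 kN.

62.3 kN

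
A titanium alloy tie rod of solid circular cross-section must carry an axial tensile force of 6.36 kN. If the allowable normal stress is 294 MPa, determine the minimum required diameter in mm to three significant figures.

5.25 mm

Required area A ≥ P/σ_allow = 6360/294 = 21.63 mm².
For a solid circular section, d ≥ √(4A/π) = 5.248 mm.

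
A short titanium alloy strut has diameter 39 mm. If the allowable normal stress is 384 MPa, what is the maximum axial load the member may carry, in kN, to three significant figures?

459 kN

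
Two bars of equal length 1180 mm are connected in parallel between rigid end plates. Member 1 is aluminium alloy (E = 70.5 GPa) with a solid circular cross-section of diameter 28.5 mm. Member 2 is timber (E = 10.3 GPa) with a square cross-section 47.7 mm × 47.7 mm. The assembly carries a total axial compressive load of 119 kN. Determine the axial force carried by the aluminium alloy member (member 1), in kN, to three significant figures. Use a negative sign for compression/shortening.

A_1 = 637.9 mm².
A_2 = 2275 mm².
Equal strain + equilibrium ⇒ each member carries load in proportion to AE: A₁E₁ = 44970000 N, A₂E₂ = 23440000 N, ΣAE = 68410000 N.
F₁ = P·A₁E₁/ΣAE = -119000·44970000/68410000 = -78230 N.

-78.2 kN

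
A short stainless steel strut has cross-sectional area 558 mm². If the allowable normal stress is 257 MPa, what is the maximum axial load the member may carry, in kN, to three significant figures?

143 kN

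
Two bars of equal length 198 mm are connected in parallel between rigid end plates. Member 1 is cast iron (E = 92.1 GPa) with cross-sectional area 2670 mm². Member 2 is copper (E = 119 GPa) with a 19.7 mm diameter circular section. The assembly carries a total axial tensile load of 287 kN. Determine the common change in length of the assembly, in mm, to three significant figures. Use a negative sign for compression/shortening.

A_2 = 304.8 mm².
Equal strain + equilibrium ⇒ each member carries load in proportion to AE: A₁E₁ = 245900000 N, A₂E₂ = 36270000 N, ΣAE = 282200000 N.
δ = PL/ΣAE = 287000·198/282200000 = 0.2014 mm.

0.201 mm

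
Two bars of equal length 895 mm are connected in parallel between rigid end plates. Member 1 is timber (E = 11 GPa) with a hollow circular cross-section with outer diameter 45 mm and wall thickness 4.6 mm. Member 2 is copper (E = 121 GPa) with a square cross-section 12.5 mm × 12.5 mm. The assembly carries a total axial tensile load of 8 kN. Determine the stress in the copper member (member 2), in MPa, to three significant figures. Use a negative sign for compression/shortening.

A_1 = 583.8 mm².
A_2 = 156.2 mm².
Equal strain + equilibrium ⇒ each member carries load in proportion to AE: A₁E₁ = 6422000 N, A₂E₂ = 18910000 N, ΣAE = 25330000 N.
σ₂ = P·E₂/ΣAE = 8000·121000/25330000 = 38.22 MPa.

38.2 MPa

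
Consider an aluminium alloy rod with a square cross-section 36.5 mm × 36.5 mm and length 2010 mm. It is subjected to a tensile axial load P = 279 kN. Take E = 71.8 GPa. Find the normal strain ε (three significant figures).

0.00292

A = 1332 mm².
σ = N/A = 209.4 MPa; ε = σ/E = 209.4/71800 = 2.917e-03.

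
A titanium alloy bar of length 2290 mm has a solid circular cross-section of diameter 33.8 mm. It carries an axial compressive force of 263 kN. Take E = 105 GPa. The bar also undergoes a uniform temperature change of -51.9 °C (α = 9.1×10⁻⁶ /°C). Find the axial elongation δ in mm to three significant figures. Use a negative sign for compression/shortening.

-7.47 mm

A = 897.3 mm².
δ_mech = NL/(AE) = -263000·2290/(897.3·105000) = -6.393 mm.
δ_thermal = αLΔT = 9.1e-6·2290·-51.9 = -1.082 mm.
δ = δ_mech + δ_thermal = -7.474 mm.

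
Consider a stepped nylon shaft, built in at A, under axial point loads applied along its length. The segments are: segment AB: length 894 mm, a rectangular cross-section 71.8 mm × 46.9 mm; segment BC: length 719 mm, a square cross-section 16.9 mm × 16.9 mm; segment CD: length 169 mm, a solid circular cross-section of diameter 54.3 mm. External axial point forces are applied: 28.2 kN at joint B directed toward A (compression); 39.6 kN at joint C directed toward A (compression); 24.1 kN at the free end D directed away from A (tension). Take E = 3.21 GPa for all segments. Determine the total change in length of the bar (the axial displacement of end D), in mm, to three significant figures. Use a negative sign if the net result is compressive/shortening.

-15.2 mm

Internal axial forces (sectioning from the free end, tension +): N_CD = 24.1 kN, N_BC = -15.5 kN, N_AB = -43.7 kN.
A_AB = 3367 mm².
A_BC = 285.6 mm².
A_CD = 2316 mm².
δ_AB = -43700·894/(3367·3210) = -3.614 mm
δ_BC = -15500·719/(285.6·3210) = -12.16 mm
δ_CD = 24100·169/(2316·3210) = 0.5479 mm
δ = Σδ_i = -15.22 mm.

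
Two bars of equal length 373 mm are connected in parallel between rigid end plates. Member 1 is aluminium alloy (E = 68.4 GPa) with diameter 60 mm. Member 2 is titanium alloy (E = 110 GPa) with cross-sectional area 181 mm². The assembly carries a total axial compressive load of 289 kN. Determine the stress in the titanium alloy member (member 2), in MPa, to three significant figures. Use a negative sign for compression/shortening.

A_1 = 2827 mm².
Equal strain + equilibrium ⇒ each member carries load in proportion to AE: A₁E₁ = 193400000 N, A₂E₂ = 19910000 N, ΣAE = 213300000 N.
σ₂ = P·E₂/ΣAE = -289000·110000/213300000 = -149 MPa.

-149 MPa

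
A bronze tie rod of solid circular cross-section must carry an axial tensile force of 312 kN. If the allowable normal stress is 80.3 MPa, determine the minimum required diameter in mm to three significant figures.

Required area A ≥ P/σ_allow = 312000/80.3 = 3885 mm².
For a solid circular section, d ≥ √(4A/π) = 70.34 mm.

70.3 mm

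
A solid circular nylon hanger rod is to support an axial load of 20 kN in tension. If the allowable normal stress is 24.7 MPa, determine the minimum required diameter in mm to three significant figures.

Required area A ≥ P/σ_allow = 20000/24.7 = 809.7 mm².
For a solid circular section, d ≥ √(4A/π) = 32.11 mm.

32.1 mm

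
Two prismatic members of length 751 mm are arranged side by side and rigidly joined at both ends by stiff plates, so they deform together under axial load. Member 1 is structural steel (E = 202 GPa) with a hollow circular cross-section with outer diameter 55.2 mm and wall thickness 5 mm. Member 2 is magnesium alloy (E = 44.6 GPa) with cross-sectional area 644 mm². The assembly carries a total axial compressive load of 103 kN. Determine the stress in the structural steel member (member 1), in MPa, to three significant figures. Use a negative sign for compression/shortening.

A_1 = 788.5 mm².
Equal strain + equilibrium ⇒ each member carries load in proportion to AE: A₁E₁ = 159300000 N, A₂E₂ = 28720000 N, ΣAE = 188000000 N.
σ₁ = P·E₁/ΣAE = -103000·202000/188000000 = -110.7 MPa.

-111 MPa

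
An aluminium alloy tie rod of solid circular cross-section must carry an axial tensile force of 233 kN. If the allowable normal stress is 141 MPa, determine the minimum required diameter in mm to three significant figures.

45.9 mm

Required area A ≥ P/σ_allow = 233000/141 = 1652 mm².
For a solid circular section, d ≥ √(4A/π) = 45.87 mm.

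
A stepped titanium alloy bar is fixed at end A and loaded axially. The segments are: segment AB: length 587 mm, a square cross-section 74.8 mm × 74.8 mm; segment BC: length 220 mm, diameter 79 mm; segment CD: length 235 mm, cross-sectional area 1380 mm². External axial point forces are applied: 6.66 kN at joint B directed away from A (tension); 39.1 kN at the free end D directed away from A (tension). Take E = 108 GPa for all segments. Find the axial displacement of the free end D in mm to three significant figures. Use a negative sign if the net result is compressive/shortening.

Internal axial forces (sectioning from the free end, tension +): N_CD = 39.1 kN, N_BC = 39.1 kN, N_AB = 45.76 kN.
A_AB = 5595 mm².
A_BC = 4902 mm².
δ_AB = 45760·587/(5595·108000) = 0.04445 mm
δ_BC = 39100·220/(4902·108000) = 0.01625 mm
δ_CD = 39100·235/(1380·108000) = 0.06165 mm
δ = Σδ_i = 0.1224 mm.

0.122 mm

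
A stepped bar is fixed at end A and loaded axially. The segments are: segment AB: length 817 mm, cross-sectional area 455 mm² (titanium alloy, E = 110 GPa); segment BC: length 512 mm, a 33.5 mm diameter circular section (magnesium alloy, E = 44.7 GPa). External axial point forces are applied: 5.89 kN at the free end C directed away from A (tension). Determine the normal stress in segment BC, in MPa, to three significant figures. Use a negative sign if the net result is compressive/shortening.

6.68 MPa

Internal axial forces (sectioning from the free end, tension +): N_BC = 5.89 kN, N_AB = 5.89 kN.
A_BC = 881.4 mm².
σ_BC = N_BC/A_BC = 5890/881.4 = 6.682 MPa.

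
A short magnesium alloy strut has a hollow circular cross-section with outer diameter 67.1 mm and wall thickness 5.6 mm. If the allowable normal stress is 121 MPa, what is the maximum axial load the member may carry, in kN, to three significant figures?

A = 1082 mm².
P_max = σ_allow · A = 121 · 1082 = 130900 N = 130.9 kN.

131 kN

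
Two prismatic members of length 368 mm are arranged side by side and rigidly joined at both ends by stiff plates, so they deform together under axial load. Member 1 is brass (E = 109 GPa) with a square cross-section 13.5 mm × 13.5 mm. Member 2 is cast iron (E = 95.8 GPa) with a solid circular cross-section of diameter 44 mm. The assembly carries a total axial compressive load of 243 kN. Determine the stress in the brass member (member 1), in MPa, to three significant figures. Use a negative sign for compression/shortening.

-160 MPa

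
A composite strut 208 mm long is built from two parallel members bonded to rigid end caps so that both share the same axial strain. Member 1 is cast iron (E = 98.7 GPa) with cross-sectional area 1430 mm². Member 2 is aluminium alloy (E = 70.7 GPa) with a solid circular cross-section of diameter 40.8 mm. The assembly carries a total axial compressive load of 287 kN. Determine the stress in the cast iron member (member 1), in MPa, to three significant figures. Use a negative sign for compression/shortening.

-121 MPa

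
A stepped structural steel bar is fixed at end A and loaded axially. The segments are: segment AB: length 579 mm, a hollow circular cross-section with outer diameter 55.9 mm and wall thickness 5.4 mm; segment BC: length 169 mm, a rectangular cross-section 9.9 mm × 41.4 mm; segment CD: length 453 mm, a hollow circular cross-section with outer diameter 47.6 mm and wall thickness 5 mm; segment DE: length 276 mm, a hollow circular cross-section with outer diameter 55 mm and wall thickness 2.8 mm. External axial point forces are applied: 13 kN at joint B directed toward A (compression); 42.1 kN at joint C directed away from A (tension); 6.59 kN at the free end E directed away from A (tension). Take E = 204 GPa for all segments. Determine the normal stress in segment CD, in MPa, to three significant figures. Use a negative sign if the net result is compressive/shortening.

Internal axial forces (sectioning from the free end, tension +): N_DE = 6.59 kN, N_CD = 6.59 kN, N_BC = 48.69 kN, N_AB = 35.69 kN.
A_CD = 669.2 mm².
σ_CD = N_CD/A_CD = 6590/669.2 = 9.848 MPa.

9.85 MPa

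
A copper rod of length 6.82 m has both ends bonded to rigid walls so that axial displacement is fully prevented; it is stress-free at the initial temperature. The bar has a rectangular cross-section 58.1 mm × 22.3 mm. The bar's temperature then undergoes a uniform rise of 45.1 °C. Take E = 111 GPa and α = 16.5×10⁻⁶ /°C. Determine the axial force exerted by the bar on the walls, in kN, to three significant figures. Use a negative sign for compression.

-107 kN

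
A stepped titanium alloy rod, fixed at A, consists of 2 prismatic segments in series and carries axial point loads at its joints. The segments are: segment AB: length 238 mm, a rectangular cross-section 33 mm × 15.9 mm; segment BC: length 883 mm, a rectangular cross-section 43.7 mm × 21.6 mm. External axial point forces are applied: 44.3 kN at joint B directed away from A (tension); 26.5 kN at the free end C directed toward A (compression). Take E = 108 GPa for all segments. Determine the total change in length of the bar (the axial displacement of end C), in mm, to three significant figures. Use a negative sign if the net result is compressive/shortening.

Internal axial forces (sectioning from the free end, tension +): N_BC = -26.5 kN, N_AB = 17.8 kN.
A_AB = 524.7 mm².
A_BC = 943.9 mm².
δ_AB = 17800·238/(524.7·108000) = 0.07476 mm
δ_BC = -26500·883/(943.9·108000) = -0.2295 mm
δ = Σδ_i = -0.1548 mm.

-0.155 mm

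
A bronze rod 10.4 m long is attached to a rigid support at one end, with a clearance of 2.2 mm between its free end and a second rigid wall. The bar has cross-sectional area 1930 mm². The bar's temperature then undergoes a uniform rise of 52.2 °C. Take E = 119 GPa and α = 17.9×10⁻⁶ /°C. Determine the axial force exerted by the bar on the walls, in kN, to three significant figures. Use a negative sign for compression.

-166 kN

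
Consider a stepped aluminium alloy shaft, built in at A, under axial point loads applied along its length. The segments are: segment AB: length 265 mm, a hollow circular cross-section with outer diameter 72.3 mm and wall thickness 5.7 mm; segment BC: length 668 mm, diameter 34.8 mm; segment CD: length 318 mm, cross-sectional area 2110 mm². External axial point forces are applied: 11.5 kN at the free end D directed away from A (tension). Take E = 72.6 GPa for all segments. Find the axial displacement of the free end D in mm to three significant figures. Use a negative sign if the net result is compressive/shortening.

0.170 mm

Internal axial forces (sectioning from the free end, tension +): N_CD = 11.5 kN, N_BC = 11.5 kN, N_AB = 11.5 kN.
A_AB = 1193 mm².
A_BC = 951.1 mm².
δ_AB = 11500·265/(1193·72600) = 0.0352 mm
δ_BC = 11500·668/(951.1·72600) = 0.1112 mm
δ_CD = 11500·318/(2110·72600) = 0.02387 mm
δ = Σδ_i = 0.1703 mm.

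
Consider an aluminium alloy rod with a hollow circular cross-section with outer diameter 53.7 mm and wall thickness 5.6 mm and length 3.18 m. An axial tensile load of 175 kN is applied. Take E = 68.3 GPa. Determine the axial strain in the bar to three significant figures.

A = 846.2 mm².
σ = N/A = 206.8 MPa; ε = σ/E = 206.8/68300 = 3.028e-03.

0.00303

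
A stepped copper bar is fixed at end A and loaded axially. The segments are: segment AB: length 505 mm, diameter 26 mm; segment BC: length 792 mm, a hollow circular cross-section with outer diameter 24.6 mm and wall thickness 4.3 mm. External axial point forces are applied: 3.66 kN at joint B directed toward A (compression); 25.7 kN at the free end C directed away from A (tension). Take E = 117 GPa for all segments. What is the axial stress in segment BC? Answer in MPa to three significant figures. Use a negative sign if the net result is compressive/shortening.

93.7 MPa

Internal axial forces (sectioning from the free end, tension +): N_BC = 25.7 kN, N_AB = 22.04 kN.
A_BC = 274.2 mm².
σ_BC = N_BC/A_BC = 25700/274.2 = 93.72 MPa.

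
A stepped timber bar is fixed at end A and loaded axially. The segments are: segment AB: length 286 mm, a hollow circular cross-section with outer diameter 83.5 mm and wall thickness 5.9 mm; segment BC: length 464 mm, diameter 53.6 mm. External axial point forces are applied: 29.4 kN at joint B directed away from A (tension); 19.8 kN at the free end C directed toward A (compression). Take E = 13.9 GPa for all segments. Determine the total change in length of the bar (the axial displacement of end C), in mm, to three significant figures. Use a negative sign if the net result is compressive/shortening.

-0.156 mm

Internal axial forces (sectioning from the free end, tension +): N_BC = -19.8 kN, N_AB = 9.6 kN.
A_AB = 1438 mm².
A_BC = 2256 mm².
δ_AB = 9600·286/(1438·13900) = 0.1373 mm
δ_BC = -19800·464/(2256·13900) = -0.2929 mm
δ = Σδ_i = -0.1556 mm.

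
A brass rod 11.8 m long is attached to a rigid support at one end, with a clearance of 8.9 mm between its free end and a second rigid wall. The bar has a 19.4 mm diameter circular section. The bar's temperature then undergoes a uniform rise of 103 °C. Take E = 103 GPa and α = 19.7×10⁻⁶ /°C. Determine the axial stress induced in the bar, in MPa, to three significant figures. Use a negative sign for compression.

Free thermal expansion αLΔT = 19.7e-6 · 11800 · 103 = 23.94 mm.
The walls engage after the gap closes; constrained expansion = 23.94 − 8.9 = 15.04 mm.
The walls impose strain ε = −(15.04)/11800 = -1.2749e-03; σ = Eε = 103000 · -1.2749e-03 = -131.3 MPa.

-131 MPa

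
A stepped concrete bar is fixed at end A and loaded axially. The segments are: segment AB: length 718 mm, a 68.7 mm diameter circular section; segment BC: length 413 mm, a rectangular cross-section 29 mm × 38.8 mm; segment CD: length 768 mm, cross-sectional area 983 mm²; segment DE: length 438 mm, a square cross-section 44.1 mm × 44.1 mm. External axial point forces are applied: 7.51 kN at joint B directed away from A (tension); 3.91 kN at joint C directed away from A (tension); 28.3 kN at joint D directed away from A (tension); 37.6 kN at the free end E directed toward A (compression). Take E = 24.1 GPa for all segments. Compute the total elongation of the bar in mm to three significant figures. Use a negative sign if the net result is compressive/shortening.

Internal axial forces (sectioning from the free end, tension +): N_DE = -37.6 kN, N_CD = -9.3 kN, N_BC = -5.39 kN, N_AB = 2.12 kN.
A_AB = 3707 mm².
A_BC = 1125 mm².
A_DE = 1945 mm².
δ_AB = 2120·718/(3707·24100) = 0.01704 mm
δ_BC = -5390·413/(1125·24100) = -0.08209 mm
δ_CD = -9300·768/(983·24100) = -0.3015 mm
δ_DE = -37600·438/(1945·24100) = -0.3514 mm
δ = Σδ_i = -0.7179 mm.

-0.718 mm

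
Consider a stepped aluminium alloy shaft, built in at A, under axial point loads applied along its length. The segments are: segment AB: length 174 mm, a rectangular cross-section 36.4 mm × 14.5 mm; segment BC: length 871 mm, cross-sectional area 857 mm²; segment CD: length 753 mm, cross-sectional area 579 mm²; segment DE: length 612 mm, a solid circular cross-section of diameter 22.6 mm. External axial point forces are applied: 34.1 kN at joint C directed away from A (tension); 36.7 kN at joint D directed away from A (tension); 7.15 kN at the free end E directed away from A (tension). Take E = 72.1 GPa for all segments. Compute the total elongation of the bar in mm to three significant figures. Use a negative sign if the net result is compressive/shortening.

Internal axial forces (sectioning from the free end, tension +): N_DE = 7.15 kN, N_CD = 43.85 kN, N_BC = 77.95 kN, N_AB = 77.95 kN.
A_AB = 527.8 mm².
A_DE = 401.1 mm².
δ_AB = 77950·174/(527.8·72100) = 0.3564 mm
δ_BC = 77950·871/(857·72100) = 1.099 mm
δ_CD = 43850·753/(579·72100) = 0.791 mm
δ_DE = 7150·612/(401.1·72100) = 0.1513 mm
δ = Σδ_i = 2.397 mm.

2.40 mm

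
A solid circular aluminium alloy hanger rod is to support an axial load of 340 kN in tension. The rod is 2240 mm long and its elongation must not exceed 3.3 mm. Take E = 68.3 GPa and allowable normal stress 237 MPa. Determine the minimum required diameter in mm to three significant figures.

Required area A ≥ P/σ_allow = 340000/237 = 1435 mm².
For a solid circular section, d ≥ √(4A/π) = 42.74 mm.
Elongation limit: A ≥ PL/(Eδ_allow) = 340000·2240/(68300·3.3) = 3379 mm² ⇒ d ≥ 65.59 mm.
The elongation limit governs.

65.6 mm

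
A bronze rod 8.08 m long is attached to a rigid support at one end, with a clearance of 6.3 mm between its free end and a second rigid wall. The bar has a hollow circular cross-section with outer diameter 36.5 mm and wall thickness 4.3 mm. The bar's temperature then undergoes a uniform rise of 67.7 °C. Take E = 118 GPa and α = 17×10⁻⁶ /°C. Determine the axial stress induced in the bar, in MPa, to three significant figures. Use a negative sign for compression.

Free thermal expansion αLΔT = 17e-6 · 8080 · 67.7 = 9.299 mm.
The walls engage after the gap closes; constrained expansion = 9.299 − 6.3 = 2.999 mm.
The walls impose strain ε = −(2.999)/8080 = -3.7120e-04; σ = Eε = 118000 · -3.7120e-04 = -43.8 MPa.

-43.8 MPa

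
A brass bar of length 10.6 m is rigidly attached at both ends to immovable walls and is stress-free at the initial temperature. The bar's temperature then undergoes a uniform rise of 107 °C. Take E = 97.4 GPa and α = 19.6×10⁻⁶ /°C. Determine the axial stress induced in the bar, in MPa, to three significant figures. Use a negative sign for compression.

Free thermal expansion αLΔT = 19.6e-6 · 10600 · 107 = 22.23 mm.
The walls impose strain ε = −(22.23)/10600 = -2.0972e-03; σ = Eε = 97400 · -2.0972e-03 = -204.3 MPa.

-204 MPa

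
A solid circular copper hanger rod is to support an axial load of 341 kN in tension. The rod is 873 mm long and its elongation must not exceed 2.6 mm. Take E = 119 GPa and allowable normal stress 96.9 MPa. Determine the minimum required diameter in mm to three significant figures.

Required area A ≥ P/σ_allow = 341000/96.9 = 3519 mm².
For a solid circular section, d ≥ √(4A/π) = 66.94 mm.
Elongation limit: A ≥ PL/(Eδ_allow) = 341000·873/(119000·2.6) = 962.2 mm² ⇒ d ≥ 35 mm.
The stress limit governs.

66.9 mm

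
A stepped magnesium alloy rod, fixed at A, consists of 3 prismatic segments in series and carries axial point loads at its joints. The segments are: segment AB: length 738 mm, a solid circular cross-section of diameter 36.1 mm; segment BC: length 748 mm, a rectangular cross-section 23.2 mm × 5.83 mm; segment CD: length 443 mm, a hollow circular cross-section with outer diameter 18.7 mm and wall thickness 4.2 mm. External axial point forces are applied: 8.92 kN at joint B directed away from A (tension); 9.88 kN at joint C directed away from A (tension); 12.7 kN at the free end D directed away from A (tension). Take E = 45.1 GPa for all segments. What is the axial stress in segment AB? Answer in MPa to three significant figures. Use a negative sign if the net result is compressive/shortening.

Internal axial forces (sectioning from the free end, tension +): N_CD = 12.7 kN, N_BC = 22.58 kN, N_AB = 31.5 kN.
A_AB = 1024 mm².
σ_AB = N_AB/A_AB = 31500/1024 = 30.78 MPa.

30.8 MPa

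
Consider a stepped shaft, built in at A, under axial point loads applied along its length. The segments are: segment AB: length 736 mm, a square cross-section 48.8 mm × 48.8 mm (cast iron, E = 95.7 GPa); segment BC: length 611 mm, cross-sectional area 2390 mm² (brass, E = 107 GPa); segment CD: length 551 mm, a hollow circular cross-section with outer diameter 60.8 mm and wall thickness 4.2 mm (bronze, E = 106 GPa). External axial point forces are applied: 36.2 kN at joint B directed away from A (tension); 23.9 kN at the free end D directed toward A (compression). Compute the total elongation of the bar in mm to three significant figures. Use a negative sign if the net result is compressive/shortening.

-0.184 mm

Internal axial forces (sectioning from the free end, tension +): N_CD = -23.9 kN, N_BC = -23.9 kN, N_AB = 12.3 kN.
A_AB = 2381 mm².
A_CD = 746.8 mm².
δ_AB = 12300·736/(2381·95700) = 0.03972 mm
δ_BC = -23900·611/(2390·107000) = -0.0571 mm
δ_CD = -23900·551/(746.8·106000) = -0.1664 mm
δ = Σδ_i = -0.1837 mm.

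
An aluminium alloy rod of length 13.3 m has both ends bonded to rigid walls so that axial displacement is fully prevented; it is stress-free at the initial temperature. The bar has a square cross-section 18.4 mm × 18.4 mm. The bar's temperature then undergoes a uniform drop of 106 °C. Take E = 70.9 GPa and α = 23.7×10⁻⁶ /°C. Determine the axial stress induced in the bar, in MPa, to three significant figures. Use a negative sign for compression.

178 MPa

Free thermal expansion αLΔT = 23.7e-6 · 13300 · -106 = -33.41 mm.
The walls impose strain ε = −(-33.41)/13300 = 2.5122e-03; σ = Eε = 70900 · 2.5122e-03 = 178.1 MPa.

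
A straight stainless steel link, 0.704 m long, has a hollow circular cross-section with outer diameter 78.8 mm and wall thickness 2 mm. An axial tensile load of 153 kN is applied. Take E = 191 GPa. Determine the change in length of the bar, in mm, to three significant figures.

A = 482.5 mm².
δ_mech = NL/(AE) = 153000·704/(482.5·191000) = 1.169 mm.

1.17 mm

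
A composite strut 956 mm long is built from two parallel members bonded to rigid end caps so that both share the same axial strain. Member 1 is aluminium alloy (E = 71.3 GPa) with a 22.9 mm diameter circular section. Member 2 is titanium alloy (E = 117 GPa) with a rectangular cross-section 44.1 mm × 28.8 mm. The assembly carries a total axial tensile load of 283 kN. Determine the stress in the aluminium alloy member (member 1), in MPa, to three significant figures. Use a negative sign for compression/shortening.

113 MPa

A_1 = 411.9 mm².
A_2 = 1270 mm².
Equal strain + equilibrium ⇒ each member carries load in proportion to AE: A₁E₁ = 29370000 N, A₂E₂ = 148600000 N, ΣAE = 178000000 N.
σ₁ = P·E₁/ΣAE = 283000·71300/178000000 = 113.4 MPa.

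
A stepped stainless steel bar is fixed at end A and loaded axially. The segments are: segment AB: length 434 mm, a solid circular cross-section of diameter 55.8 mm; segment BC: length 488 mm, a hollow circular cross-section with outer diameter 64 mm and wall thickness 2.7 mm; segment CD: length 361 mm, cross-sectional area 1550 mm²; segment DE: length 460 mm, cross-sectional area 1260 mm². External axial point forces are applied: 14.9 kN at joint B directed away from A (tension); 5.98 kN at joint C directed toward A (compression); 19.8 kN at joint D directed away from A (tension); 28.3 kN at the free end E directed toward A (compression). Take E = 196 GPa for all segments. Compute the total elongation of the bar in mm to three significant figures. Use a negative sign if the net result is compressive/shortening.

Internal axial forces (sectioning from the free end, tension +): N_DE = -28.3 kN, N_CD = -8.5 kN, N_BC = -14.48 kN, N_AB = 0.42 kN.
A_AB = 2445 mm².
A_BC = 520 mm².
δ_AB = 420·434/(2445·196000) = 0.0003803 mm
δ_BC = -14480·488/(520·196000) = -0.06934 mm
δ_CD = -8500·361/(1550·196000) = -0.0101 mm
δ_DE = -28300·460/(1260·196000) = -0.05271 mm
δ = Σδ_i = -0.1318 mm.

-0.132 mm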